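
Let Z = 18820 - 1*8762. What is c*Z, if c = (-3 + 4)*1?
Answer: 10058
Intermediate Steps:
c = 1 (c = 1*1 = 1)
Z = 10058 (Z = 18820 - 8762 = 10058)
c*Z = 1*10058 = 10058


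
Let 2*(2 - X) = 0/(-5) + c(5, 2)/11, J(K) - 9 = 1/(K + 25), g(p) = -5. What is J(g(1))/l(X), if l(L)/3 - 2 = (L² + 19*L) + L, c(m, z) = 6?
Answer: 21901/286980 ≈ 0.076315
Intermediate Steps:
J(K) = 9 + 1/(25 + K) (J(K) = 9 + 1/(K + 25) = 9 + 1/(25 + K))
X = 19/11 (X = 2 - (0/(-5) + 6/11)/2 = 2 - (0*(-⅕) + 6*(1/11))/2 = 2 - (0 + 6/11)/2 = 2 - ½*6/11 = 2 - 3/11 = 19/11 ≈ 1.7273)
l(L) = 6 + 3*L² + 60*L (l(L) = 6 + 3*((L² + 19*L) + L) = 6 + 3*(L² + 20*L) = 6 + (3*L² + 60*L) = 6 + 3*L² + 60*L)
J(g(1))/l(X) = ((226 + 9*(-5))/(25 - 5))/(6 + 3*(19/11)² + 60*(19/11)) = ((226 - 45)/20)/(6 + 3*(361/121) + 1140/11) = ((1/20)*181)/(6 + 1083/121 + 1140/11) = 181/(20*(14349/121)) = (181/20)*(121/14349) = 21901/286980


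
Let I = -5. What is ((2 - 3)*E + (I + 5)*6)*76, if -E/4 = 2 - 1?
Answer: 304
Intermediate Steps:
E = -4 (E = -4*(2 - 1) = -4*1 = -4)
((2 - 3)*E + (I + 5)*6)*76 = ((2 - 3)*(-4) + (-5 + 5)*6)*76 = (-1*(-4) + 0*6)*76 = (4 + 0)*76 = 4*76 = 304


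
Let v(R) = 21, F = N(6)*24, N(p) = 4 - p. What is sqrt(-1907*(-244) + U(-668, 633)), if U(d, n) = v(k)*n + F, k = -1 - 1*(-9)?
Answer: sqrt(478553) ≈ 691.78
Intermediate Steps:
k = 8 (k = -1 + 9 = 8)
F = -48 (F = (4 - 1*6)*24 = (4 - 6)*24 = -2*24 = -48)
U(d, n) = -48 + 21*n (U(d, n) = 21*n - 48 = -48 + 21*n)
sqrt(-1907*(-244) + U(-668, 633)) = sqrt(-1907*(-244) + (-48 + 21*633)) = sqrt(465308 + (-48 + 13293)) = sqrt(465308 + 13245) = sqrt(478553)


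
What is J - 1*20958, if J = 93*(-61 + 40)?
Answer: -22911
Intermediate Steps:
J = -1953 (J = 93*(-21) = -1953)
J - 1*20958 = -1953 - 1*20958 = -1953 - 20958 = -22911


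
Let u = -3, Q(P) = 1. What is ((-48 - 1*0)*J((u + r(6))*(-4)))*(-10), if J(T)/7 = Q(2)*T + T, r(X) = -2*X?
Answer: 403200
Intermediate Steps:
J(T) = 14*T (J(T) = 7*(1*T + T) = 7*(T + T) = 7*(2*T) = 14*T)
((-48 - 1*0)*J((u + r(6))*(-4)))*(-10) = ((-48 - 1*0)*(14*((-3 - 2*6)*(-4))))*(-10) = ((-48 + 0)*(14*((-3 - 12)*(-4))))*(-10) = -672*(-15*(-4))*(-10) = -672*60*(-10) = -48*840*(-10) = -40320*(-10) = 403200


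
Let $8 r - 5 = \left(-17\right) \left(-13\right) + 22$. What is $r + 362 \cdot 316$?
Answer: $114423$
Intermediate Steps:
$r = 31$ ($r = \frac{5}{8} + \frac{\left(-17\right) \left(-13\right) + 22}{8} = \frac{5}{8} + \frac{221 + 22}{8} = \frac{5}{8} + \frac{1}{8} \cdot 243 = \frac{5}{8} + \frac{243}{8} = 31$)
$r + 362 \cdot 316 = 31 + 362 \cdot 316 = 31 + 114392 = 114423$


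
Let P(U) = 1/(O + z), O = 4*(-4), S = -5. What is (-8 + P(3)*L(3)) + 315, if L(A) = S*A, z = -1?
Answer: 5234/17 ≈ 307.88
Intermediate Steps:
O = -16
L(A) = -5*A
P(U) = -1/17 (P(U) = 1/(-16 - 1) = 1/(-17) = -1/17)
(-8 + P(3)*L(3)) + 315 = (-8 - (-5)*3/17) + 315 = (-8 - 1/17*(-15)) + 315 = (-8 + 15/17) + 315 = -121/17 + 315 = 5234/17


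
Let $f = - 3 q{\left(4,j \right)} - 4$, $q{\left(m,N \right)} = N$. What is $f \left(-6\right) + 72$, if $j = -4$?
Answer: $24$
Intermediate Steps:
$f = 8$ ($f = \left(-3\right) \left(-4\right) - 4 = 12 - 4 = 8$)
$f \left(-6\right) + 72 = 8 \left(-6\right) + 72 = -48 + 72 = 24$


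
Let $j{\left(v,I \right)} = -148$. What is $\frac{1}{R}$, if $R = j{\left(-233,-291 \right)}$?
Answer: $- \frac{1}{148} \approx -0.0067568$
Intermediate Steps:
$R = -148$
$\frac{1}{R} = \frac{1}{-148} = - \frac{1}{148}$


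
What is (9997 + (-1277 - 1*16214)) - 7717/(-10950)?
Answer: -82051583/10950 ≈ -7493.3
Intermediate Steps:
(9997 + (-1277 - 1*16214)) - 7717/(-10950) = (9997 + (-1277 - 16214)) - 7717*(-1/10950) = (9997 - 17491) + 7717/10950 = -7494 + 7717/10950 = -82051583/10950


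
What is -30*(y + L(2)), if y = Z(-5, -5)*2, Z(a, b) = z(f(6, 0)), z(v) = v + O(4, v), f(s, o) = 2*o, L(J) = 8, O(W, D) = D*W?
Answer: -240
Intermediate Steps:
z(v) = 5*v (z(v) = v + v*4 = v + 4*v = 5*v)
Z(a, b) = 0 (Z(a, b) = 5*(2*0) = 5*0 = 0)
y = 0 (y = 0*2 = 0)
-30*(y + L(2)) = -30*(0 + 8) = -30*8 = -240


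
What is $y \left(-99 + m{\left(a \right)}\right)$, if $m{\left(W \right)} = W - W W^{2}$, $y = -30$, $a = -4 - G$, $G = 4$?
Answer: $-12150$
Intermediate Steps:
$a = -8$ ($a = -4 - 4 = -8$)
$m{\left(W \right)} = W - W^{3}$
$y \left(-99 + m{\left(a \right)}\right) = - 30 \left(-99 - -504\right) = - 30 \left(-99 + \left(-8 + 512\right)\right) = - 30 \left(-99 + 504\right) = \left(-30\right) 405 = -12150$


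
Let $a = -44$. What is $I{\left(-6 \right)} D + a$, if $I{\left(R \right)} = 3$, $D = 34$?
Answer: $58$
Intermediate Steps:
$I{\left(-6 \right)} D + a = 3 \cdot 34 - 44 = 102 - 44 = 58$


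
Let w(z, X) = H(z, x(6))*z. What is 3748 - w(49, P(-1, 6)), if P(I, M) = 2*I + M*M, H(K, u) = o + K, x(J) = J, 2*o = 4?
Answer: 1249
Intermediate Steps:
o = 2 (o = (1/2)*4 = 2)
H(K, u) = 2 + K
P(I, M) = M**2 + 2*I (P(I, M) = 2*I + M**2 = M**2 + 2*I)
w(z, X) = z*(2 + z) (w(z, X) = (2 + z)*z = z*(2 + z))
3748 - w(49, P(-1, 6)) = 3748 - 49*(2 + 49) = 3748 - 49*51 = 3748 - 1*2499 = 3748 - 2499 = 1249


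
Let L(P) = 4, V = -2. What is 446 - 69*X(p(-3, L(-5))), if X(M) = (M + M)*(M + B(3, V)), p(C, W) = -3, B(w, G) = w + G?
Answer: -382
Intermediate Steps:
B(w, G) = G + w
X(M) = 2*M*(1 + M) (X(M) = (M + M)*(M + (-2 + 3)) = (2*M)*(M + 1) = (2*M)*(1 + M) = 2*M*(1 + M))
446 - 69*X(p(-3, L(-5))) = 446 - 138*(-3)*(1 - 3) = 446 - 138*(-3)*(-2) = 446 - 69*12 = 446 - 828 = -382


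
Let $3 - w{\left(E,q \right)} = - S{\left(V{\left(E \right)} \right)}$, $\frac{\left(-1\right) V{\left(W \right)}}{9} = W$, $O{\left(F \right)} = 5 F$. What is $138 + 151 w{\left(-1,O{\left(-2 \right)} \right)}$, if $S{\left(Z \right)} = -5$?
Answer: $-164$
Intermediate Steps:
$V{\left(W \right)} = - 9 W$
$w{\left(E,q \right)} = -2$ ($w{\left(E,q \right)} = 3 - \left(-1\right) \left(-5\right) = 3 - 5 = -2$)
$138 + 151 w{\left(-1,O{\left(-2 \right)} \right)} = 138 + 151 \left(-2\right) = 138 - 302 = -164$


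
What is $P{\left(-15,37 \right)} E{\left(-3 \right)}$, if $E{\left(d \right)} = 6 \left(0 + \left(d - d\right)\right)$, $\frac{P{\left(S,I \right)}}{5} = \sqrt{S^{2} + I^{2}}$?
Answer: $0$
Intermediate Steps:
$P{\left(S,I \right)} = 5 \sqrt{I^{2} + S^{2}}$ ($P{\left(S,I \right)} = 5 \sqrt{S^{2} + I^{2}} = 5 \sqrt{I^{2} + S^{2}}$)
$E{\left(d \right)} = 0$ ($E{\left(d \right)} = 6 \left(0 + 0\right) = 6 \cdot 0 = 0$)
$P{\left(-15,37 \right)} E{\left(-3 \right)} = 5 \sqrt{37^{2} + \left(-15\right)^{2}} \cdot 0 = 5 \sqrt{1369 + 225} \cdot 0 = 5 \sqrt{1594} \cdot 0 = 0$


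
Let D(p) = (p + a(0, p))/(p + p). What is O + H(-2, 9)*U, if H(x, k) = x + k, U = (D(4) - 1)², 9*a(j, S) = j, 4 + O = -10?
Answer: -49/4 ≈ -12.250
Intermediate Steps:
O = -14 (O = -4 - 10 = -14)
a(j, S) = j/9
D(p) = ½ (D(p) = (p + (⅑)*0)/(p + p) = (p + 0)/((2*p)) = p*(1/(2*p)) = ½)
U = ¼ (U = (½ - 1)² = (-½)² = ¼ ≈ 0.25000)
H(x, k) = k + x
O + H(-2, 9)*U = -14 + (9 - 2)*(¼) = -14 + 7*(¼) = -14 + 7/4 = -49/4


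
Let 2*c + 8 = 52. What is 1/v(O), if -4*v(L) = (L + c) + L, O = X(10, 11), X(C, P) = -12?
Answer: 2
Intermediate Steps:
c = 22 (c = -4 + (½)*52 = -4 + 26 = 22)
O = -12
v(L) = -11/2 - L/2 (v(L) = -((L + 22) + L)/4 = -((22 + L) + L)/4 = -(22 + 2*L)/4 = -11/2 - L/2)
1/v(O) = 1/(-11/2 - ½*(-12)) = 1/(-11/2 + 6) = 1/(½) = 2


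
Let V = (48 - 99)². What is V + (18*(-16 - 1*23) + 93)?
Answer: 1992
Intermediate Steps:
V = 2601 (V = (-51)² = 2601)
V + (18*(-16 - 1*23) + 93) = 2601 + (18*(-16 - 1*23) + 93) = 2601 + (18*(-16 - 23) + 93) = 2601 + (18*(-39) + 93) = 2601 + (-702 + 93) = 2601 - 609 = 1992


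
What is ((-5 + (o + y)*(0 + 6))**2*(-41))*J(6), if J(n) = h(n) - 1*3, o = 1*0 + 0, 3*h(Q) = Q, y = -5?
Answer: 50225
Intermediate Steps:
h(Q) = Q/3
o = 0 (o = 0 + 0 = 0)
J(n) = -3 + n/3 (J(n) = n/3 - 1*3 = n/3 - 3 = -3 + n/3)
((-5 + (o + y)*(0 + 6))**2*(-41))*J(6) = ((-5 + (0 - 5)*(0 + 6))**2*(-41))*(-3 + (1/3)*6) = ((-5 - 5*6)**2*(-41))*(-3 + 2) = ((-5 - 30)**2*(-41))*(-1) = ((-35)**2*(-41))*(-1) = (1225*(-41))*(-1) = -50225*(-1) = 50225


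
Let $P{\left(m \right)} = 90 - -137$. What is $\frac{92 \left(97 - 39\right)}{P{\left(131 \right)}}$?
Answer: $\frac{5336}{227} \approx 23.507$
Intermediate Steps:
$P{\left(m \right)} = 227$ ($P{\left(m \right)} = 90 + 137 = 227$)
$\frac{92 \left(97 - 39\right)}{P{\left(131 \right)}} = \frac{92 \left(97 - 39\right)}{227} = 92 \cdot 58 \cdot \frac{1}{227} = 5336 \cdot \frac{1}{227} = \frac{5336}{227}$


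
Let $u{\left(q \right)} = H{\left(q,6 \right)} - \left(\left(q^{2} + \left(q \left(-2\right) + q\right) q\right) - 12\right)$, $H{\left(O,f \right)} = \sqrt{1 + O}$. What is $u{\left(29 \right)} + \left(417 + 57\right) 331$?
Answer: $156906 + \sqrt{30} \approx 1.5691 \cdot 10^{5}$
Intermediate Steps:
$u{\left(q \right)} = 12 + \sqrt{1 + q}$ ($u{\left(q \right)} = \sqrt{1 + q} - \left(\left(q^{2} + \left(q \left(-2\right) + q\right) q\right) - 12\right) = \sqrt{1 + q} - \left(\left(q^{2} + \left(- 2 q + q\right) q\right) - 12\right) = \sqrt{1 + q} - \left(\left(q^{2} + - q q\right) - 12\right) = \sqrt{1 + q} - \left(\left(q^{2} - q^{2}\right) - 12\right) = \sqrt{1 + q} - \left(0 - 12\right) = \sqrt{1 + q} - -12 = \sqrt{1 + q} + 12 = 12 + \sqrt{1 + q}$)
$u{\left(29 \right)} + \left(417 + 57\right) 331 = \left(12 + \sqrt{1 + 29}\right) + \left(417 + 57\right) 331 = \left(12 + \sqrt{30}\right) + 474 \cdot 331 = \left(12 + \sqrt{30}\right) + 156894 = 156906 + \sqrt{30}$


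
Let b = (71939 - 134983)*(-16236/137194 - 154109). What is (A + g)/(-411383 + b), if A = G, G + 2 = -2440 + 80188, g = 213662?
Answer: 19989714576/666436584013753 ≈ 2.9995e-5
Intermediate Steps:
G = 77746 (G = -2 + (-2440 + 80188) = -2 + 77748 = 77746)
b = 666464803653404/68597 (b = -63044*(-16236*1/137194 - 154109) = -63044*(-8118/68597 - 154109) = -63044*(-10571423191/68597) = 666464803653404/68597 ≈ 9.7156e+9)
A = 77746
(A + g)/(-411383 + b) = (77746 + 213662)/(-411383 + 666464803653404/68597) = 291408/(666436584013753/68597) = 291408*(68597/666436584013753) = 19989714576/666436584013753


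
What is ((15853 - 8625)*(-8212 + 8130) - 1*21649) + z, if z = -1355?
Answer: -615700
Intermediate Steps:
((15853 - 8625)*(-8212 + 8130) - 1*21649) + z = ((15853 - 8625)*(-8212 + 8130) - 1*21649) - 1355 = (7228*(-82) - 21649) - 1355 = (-592696 - 21649) - 1355 = -614345 - 1355 = -615700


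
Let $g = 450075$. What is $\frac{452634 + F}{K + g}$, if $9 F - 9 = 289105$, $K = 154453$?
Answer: $\frac{1090705}{1360188} \approx 0.80188$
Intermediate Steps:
$F = \frac{289114}{9}$ ($F = 1 + \frac{1}{9} \cdot 289105 = 1 + \frac{289105}{9} = \frac{289114}{9} \approx 32124.0$)
$\frac{452634 + F}{K + g} = \frac{452634 + \frac{289114}{9}}{154453 + 450075} = \frac{4362820}{9 \cdot 604528} = \frac{4362820}{9} \cdot \frac{1}{604528} = \frac{1090705}{1360188}$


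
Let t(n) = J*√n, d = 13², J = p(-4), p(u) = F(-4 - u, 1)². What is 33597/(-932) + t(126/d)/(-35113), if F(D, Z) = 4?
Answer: -33597/932 - 48*√14/456469 ≈ -36.049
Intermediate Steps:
p(u) = 16 (p(u) = 4² = 16)
J = 16
d = 169
t(n) = 16*√n
33597/(-932) + t(126/d)/(-35113) = 33597/(-932) + (16*√(126/169))/(-35113) = 33597*(-1/932) + (16*√(126*(1/169)))*(-1/35113) = -33597/932 + (16*√(126/169))*(-1/35113) = -33597/932 + (16*(3*√14/13))*(-1/35113) = -33597/932 + (48*√14/13)*(-1/35113) = -33597/932 - 48*√14/456469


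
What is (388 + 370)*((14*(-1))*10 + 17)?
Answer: -93234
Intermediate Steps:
(388 + 370)*((14*(-1))*10 + 17) = 758*(-14*10 + 17) = 758*(-140 + 17) = 758*(-123) = -93234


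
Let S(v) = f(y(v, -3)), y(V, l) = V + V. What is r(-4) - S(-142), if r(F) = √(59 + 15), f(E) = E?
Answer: 284 + √74 ≈ 292.60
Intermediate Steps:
y(V, l) = 2*V
r(F) = √74
S(v) = 2*v
r(-4) - S(-142) = √74 - 2*(-142) = √74 - 1*(-284) = √74 + 284 = 284 + √74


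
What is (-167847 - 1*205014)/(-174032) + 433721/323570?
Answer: 98063983421/28155767120 ≈ 3.4829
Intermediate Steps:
(-167847 - 1*205014)/(-174032) + 433721/323570 = (-167847 - 205014)*(-1/174032) + 433721*(1/323570) = -372861*(-1/174032) + 433721/323570 = 372861/174032 + 433721/323570 = 98063983421/28155767120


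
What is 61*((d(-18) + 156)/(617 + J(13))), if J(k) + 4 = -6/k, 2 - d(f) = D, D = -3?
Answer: 127673/7963 ≈ 16.033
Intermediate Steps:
d(f) = 5 (d(f) = 2 - 1*(-3) = 2 + 3 = 5)
J(k) = -4 - 6/k
61*((d(-18) + 156)/(617 + J(13))) = 61*((5 + 156)/(617 + (-4 - 6/13))) = 61*(161/(617 + (-4 - 6*1/13))) = 61*(161/(617 + (-4 - 6/13))) = 61*(161/(617 - 58/13)) = 61*(161/(7963/13)) = 61*(161*(13/7963)) = 61*(2093/7963) = 127673/7963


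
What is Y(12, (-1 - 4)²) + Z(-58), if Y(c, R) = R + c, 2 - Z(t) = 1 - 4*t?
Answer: -194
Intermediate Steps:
Z(t) = 1 + 4*t (Z(t) = 2 - (1 - 4*t) = 2 + (-1 + 4*t) = 1 + 4*t)
Y(12, (-1 - 4)²) + Z(-58) = ((-1 - 4)² + 12) + (1 + 4*(-58)) = ((-5)² + 12) + (1 - 232) = (25 + 12) - 231 = 37 - 231 = -194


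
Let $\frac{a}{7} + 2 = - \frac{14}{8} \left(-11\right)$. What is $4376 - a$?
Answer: $\frac{17021}{4} \approx 4255.3$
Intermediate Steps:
$a = \frac{483}{4}$ ($a = -14 + 7 - \frac{14}{8} \left(-11\right) = -14 + 7 \left(-14\right) \frac{1}{8} \left(-11\right) = -14 + 7 \left(\left(- \frac{7}{4}\right) \left(-11\right)\right) = -14 + 7 \cdot \frac{77}{4} = -14 + \frac{539}{4} = \frac{483}{4} \approx 120.75$)
$4376 - a = 4376 - \frac{483}{4} = \frac{17021}{4}$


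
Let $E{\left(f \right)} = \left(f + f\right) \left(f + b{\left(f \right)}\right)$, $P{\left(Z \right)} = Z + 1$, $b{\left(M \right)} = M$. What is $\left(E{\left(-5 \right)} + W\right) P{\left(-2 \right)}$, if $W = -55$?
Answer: $-45$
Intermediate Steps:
$P{\left(Z \right)} = 1 + Z$
$E{\left(f \right)} = 4 f^{2}$ ($E{\left(f \right)} = \left(f + f\right) \left(f + f\right) = 2 f 2 f = 4 f^{2}$)
$\left(E{\left(-5 \right)} + W\right) P{\left(-2 \right)} = \left(4 \left(-5\right)^{2} - 55\right) \left(1 - 2\right) = \left(4 \cdot 25 - 55\right) \left(-1\right) = \left(100 - 55\right) \left(-1\right) = 45 \left(-1\right) = -45$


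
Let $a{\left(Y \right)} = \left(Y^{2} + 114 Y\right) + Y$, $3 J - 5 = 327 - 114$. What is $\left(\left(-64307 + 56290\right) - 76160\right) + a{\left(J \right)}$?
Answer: $- \frac{634859}{9} \approx -70540.0$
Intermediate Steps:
$J = \frac{218}{3}$ ($J = \frac{5}{3} + \frac{327 - 114}{3} = \frac{5}{3} + \frac{1}{3} \cdot 213 = \frac{5}{3} + 71 = \frac{218}{3} \approx 72.667$)
$a{\left(Y \right)} = Y^{2} + 115 Y$
$\left(\left(-64307 + 56290\right) - 76160\right) + a{\left(J \right)} = \left(\left(-64307 + 56290\right) - 76160\right) + \frac{218 \left(115 + \frac{218}{3}\right)}{3} = \left(-8017 - 76160\right) + \frac{218}{3} \cdot \frac{563}{3} = -84177 + \frac{122734}{9} = - \frac{634859}{9}$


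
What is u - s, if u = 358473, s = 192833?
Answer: 165640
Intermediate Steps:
u - s = 358473 - 1*192833 = 358473 - 192833 = 165640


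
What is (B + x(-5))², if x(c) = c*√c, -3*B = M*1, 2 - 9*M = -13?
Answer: -10100/81 + 50*I*√5/9 ≈ -124.69 + 12.423*I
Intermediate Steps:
M = 5/3 (M = 2/9 - ⅑*(-13) = 2/9 + 13/9 = 5/3 ≈ 1.6667)
B = -5/9 ≈ -0.55556
x(c) = c^(3/2)
(B + x(-5))² = (-5/9 + (-5)^(3/2))² = (-5/9 - 5*I*√5)²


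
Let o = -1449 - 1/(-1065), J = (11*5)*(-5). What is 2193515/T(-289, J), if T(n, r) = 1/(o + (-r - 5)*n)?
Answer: -37134074221202/213 ≈ -1.7434e+11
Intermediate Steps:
J = -275 (J = 55*(-5) = -275)
o = -1543184/1065 (o = -1449 - 1*(-1/1065) = -1449 + 1/1065 = -1543184/1065 ≈ -1449.0)
T(n, r) = 1/(-1543184/1065 + n*(-5 - r)) (T(n, r) = 1/(-1543184/1065 + (-r - 5)*n) = 1/(-1543184/1065 + (-5 - r)*n) = 1/(-1543184/1065 + n*(-5 - r)))
2193515/T(-289, J) = 2193515/((-1065/(1543184 + 5325*(-289) + 1065*(-289)*(-275)))) = 2193515/((-1065/(1543184 - 1538925 + 84640875))) = 2193515/((-1065/84645134)) = 2193515/((-1065*1/84645134)) = 2193515/(-1065/84645134) = 2193515*(-84645134/1065) = -37134074221202/213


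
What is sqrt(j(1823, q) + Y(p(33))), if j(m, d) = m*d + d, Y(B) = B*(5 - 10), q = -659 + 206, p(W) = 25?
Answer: I*sqrt(826397) ≈ 909.06*I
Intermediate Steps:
q = -453
Y(B) = -5*B (Y(B) = B*(-5) = -5*B)
j(m, d) = d + d*m (j(m, d) = d*m + d = d + d*m)
sqrt(j(1823, q) + Y(p(33))) = sqrt(-453*(1 + 1823) - 5*25) = sqrt(-453*1824 - 125) = sqrt(-826272 - 125) = sqrt(-826397) = I*sqrt(826397)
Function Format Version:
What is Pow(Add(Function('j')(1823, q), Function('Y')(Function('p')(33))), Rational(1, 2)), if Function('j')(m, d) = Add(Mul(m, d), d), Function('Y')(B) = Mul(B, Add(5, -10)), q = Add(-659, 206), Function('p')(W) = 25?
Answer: Mul(I, Pow(826397, Rational(1, 2))) ≈ Mul(909.06, I)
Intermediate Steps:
q = -453
Function('Y')(B) = Mul(-5, B) (Function('Y')(B) = Mul(B, -5) = Mul(-5, B))
Function('j')(m, d) = Add(d, Mul(d, m)) (Function('j')(m, d) = Add(Mul(d, m), d) = Add(d, Mul(d, m)))
Pow(Add(Function('j')(1823, q), Function('Y')(Function('p')(33))), Rational(1, 2)) = Pow(Add(Mul(-453, Add(1, 1823)), Mul(-5, 25)), Rational(1, 2)) = Pow(Add(Mul(-453, 1824), -125), Rational(1, 2)) = Pow(Add(-826272, -125), Rational(1, 2)) = Pow(-826397, Rational(1, 2)) = Mul(I, Pow(826397, Rational(1, 2)))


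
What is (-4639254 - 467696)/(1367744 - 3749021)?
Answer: 5106950/2381277 ≈ 2.1446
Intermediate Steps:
(-4639254 - 467696)/(1367744 - 3749021) = -5106950/(-2381277) = -5106950*(-1/2381277) = 5106950/2381277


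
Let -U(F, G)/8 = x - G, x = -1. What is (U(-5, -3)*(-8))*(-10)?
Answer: -1280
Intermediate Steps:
U(F, G) = 8 + 8*G (U(F, G) = -8*(-1 - G) = 8 + 8*G)
(U(-5, -3)*(-8))*(-10) = ((8 + 8*(-3))*(-8))*(-10) = ((8 - 24)*(-8))*(-10) = -16*(-8)*(-10) = 128*(-10) = -1280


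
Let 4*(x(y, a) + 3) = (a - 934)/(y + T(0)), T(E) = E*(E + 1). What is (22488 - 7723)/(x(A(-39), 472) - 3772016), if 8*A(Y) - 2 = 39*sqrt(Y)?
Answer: 14765*(-39*sqrt(39) + 2*I)/(-7544962*I + 147108741*sqrt(39)) ≈ -0.0039143 - 3.9367e-9*I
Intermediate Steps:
T(E) = E*(1 + E)
A(Y) = 1/4 + 39*sqrt(Y)/8 (A(Y) = 1/4 + (39*sqrt(Y))/8 = 1/4 + 39*sqrt(Y)/8)
x(y, a) = -3 + (-934 + a)/(4*y) (x(y, a) = -3 + ((a - 934)/(y + 0*(1 + 0)))/4 = -3 + ((-934 + a)/(y + 0*1))/4 = -3 + ((-934 + a)/(y + 0))/4 = -3 + ((-934 + a)/y)/4 = -3 + (-934 + a)/(4*y))
(22488 - 7723)/(x(A(-39), 472) - 3772016) = (22488 - 7723)/((-934 + 472 - 12*(1/4 + 39*sqrt(-39)/8))/(4*(1/4 + 39*sqrt(-39)/8)) - 3772016) = 14765/((-934 + 472 - 12*(1/4 + 39*(I*sqrt(39))/8))/(4*(1/4 + 39*(I*sqrt(39))/8)) - 3772016) = 14765/((-934 + 472 - 12*(1/4 + 39*I*sqrt(39)/8))/(4*(1/4 + 39*I*sqrt(39)/8)) - 3772016) = 14765/((-934 + 472 + (-3 - 117*I*sqrt(39)/2))/(4*(1/4 + 39*I*sqrt(39)/8)) - 3772016) = 14765/((-465 - 117*I*sqrt(39)/2)/(4*(1/4 + 39*I*sqrt(39)/8)) - 3772016) = 14765/(-3772016 + (-465 - 117*I*sqrt(39)/2)/(4*(1/4 + 39*I*sqrt(39)/8)))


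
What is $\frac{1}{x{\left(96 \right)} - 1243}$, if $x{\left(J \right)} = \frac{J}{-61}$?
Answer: $- \frac{61}{75919} \approx -0.00080349$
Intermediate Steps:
$x{\left(J \right)} = - \frac{J}{61}$ ($x{\left(J \right)} = J \left(- \frac{1}{61}\right) = - \frac{J}{61}$)
$\frac{1}{x{\left(96 \right)} - 1243} = \frac{1}{\left(- \frac{1}{61}\right) 96 - 1243} = \frac{1}{- \frac{96}{61} - 1243} = \frac{1}{- \frac{75919}{61}} = - \frac{61}{75919}$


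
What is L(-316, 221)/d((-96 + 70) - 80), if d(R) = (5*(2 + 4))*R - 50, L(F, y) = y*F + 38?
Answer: 34899/1615 ≈ 21.609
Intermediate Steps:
L(F, y) = 38 + F*y (L(F, y) = F*y + 38 = 38 + F*y)
d(R) = -50 + 30*R (d(R) = (5*6)*R - 50 = 30*R - 50 = -50 + 30*R)
L(-316, 221)/d((-96 + 70) - 80) = (38 - 316*221)/(-50 + 30*((-96 + 70) - 80)) = (38 - 69836)/(-50 + 30*(-26 - 80)) = -69798/(-50 + 30*(-106)) = -69798/(-50 - 3180) = -69798/(-3230) = -69798*(-1/3230) = 34899/1615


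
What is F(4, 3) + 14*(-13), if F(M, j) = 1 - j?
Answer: -184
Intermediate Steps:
F(4, 3) + 14*(-13) = (1 - 1*3) + 14*(-13) = (1 - 3) - 182 = -2 - 182 = -184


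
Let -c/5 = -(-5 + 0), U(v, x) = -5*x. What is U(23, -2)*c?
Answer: -250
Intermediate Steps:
c = -25 (c = -(-5)*(-5 + 0) = -(-5)*(-5) = -5*5 = -25)
U(23, -2)*c = -5*(-2)*(-25) = 10*(-25) = -250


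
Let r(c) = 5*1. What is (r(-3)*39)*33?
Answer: 6435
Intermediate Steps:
r(c) = 5
(r(-3)*39)*33 = (5*39)*33 = 195*33 = 6435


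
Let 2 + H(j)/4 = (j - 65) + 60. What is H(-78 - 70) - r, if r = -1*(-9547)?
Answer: -10167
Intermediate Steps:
r = 9547
H(j) = -28 + 4*j (H(j) = -8 + 4*((j - 65) + 60) = -8 + 4*((-65 + j) + 60) = -8 + 4*(-5 + j) = -8 + (-20 + 4*j) = -28 + 4*j)
H(-78 - 70) - r = (-28 + 4*(-78 - 70)) - 1*9547 = (-28 + 4*(-148)) - 9547 = (-28 - 592) - 9547 = -620 - 9547 = -10167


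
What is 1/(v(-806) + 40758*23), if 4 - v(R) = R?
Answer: 1/938244 ≈ 1.0658e-6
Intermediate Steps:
v(R) = 4 - R
1/(v(-806) + 40758*23) = 1/((4 - 1*(-806)) + 40758*23) = 1/((4 + 806) + 937434) = 1/(810 + 937434) = 1/938244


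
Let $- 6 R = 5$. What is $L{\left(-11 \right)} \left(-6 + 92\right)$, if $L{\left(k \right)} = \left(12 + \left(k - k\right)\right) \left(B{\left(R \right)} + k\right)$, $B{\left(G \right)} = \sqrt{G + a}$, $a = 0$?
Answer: $-11352 + 172 i \sqrt{30} \approx -11352.0 + 942.08 i$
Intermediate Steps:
$R = - \frac{5}{6}$ ($R = \left(- \frac{1}{6}\right) 5 = - \frac{5}{6} \approx -0.83333$)
$B{\left(G \right)} = \sqrt{G}$ ($B{\left(G \right)} = \sqrt{G + 0} = \sqrt{G}$)
$L{\left(k \right)} = 12 k + 2 i \sqrt{30}$ ($L{\left(k \right)} = \left(12 + \left(k - k\right)\right) \left(\sqrt{- \frac{5}{6}} + k\right) = \left(12 + 0\right) \left(\frac{i \sqrt{30}}{6} + k\right) = 12 \left(k + \frac{i \sqrt{30}}{6}\right) = 12 k + 2 i \sqrt{30}$)
$L{\left(-11 \right)} \left(-6 + 92\right) = \left(12 \left(-11\right) + 2 i \sqrt{30}\right) \left(-6 + 92\right) = \left(-132 + 2 i \sqrt{30}\right) 86 = -11352 + 172 i \sqrt{30}$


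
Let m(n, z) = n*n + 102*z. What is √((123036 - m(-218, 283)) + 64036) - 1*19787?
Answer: -19787 + 3*√12298 ≈ -19454.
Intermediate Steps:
m(n, z) = n² + 102*z
√((123036 - m(-218, 283)) + 64036) - 1*19787 = √((123036 - ((-218)² + 102*283)) + 64036) - 1*19787 = √((123036 - (47524 + 28866)) + 64036) - 19787 = √((123036 - 1*76390) + 64036) - 19787 = √((123036 - 76390) + 64036) - 19787 = √(46646 + 64036) - 19787 = √110682 - 19787 = 3*√12298 - 19787 = -19787 + 3*√12298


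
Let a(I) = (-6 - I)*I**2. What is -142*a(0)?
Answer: 0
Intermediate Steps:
a(I) = I**2*(-6 - I)
-142*a(0) = -142*0**2*(-6 - 1*0) = -0*(-6 + 0) = -0*(-6) = -142*0 = 0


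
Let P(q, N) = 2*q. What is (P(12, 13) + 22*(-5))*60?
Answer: -5160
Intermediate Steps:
(P(12, 13) + 22*(-5))*60 = (2*12 + 22*(-5))*60 = (24 - 110)*60 = -86*60 = -5160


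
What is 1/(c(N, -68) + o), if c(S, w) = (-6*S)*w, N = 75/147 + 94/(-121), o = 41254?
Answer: 5929/243949918 ≈ 2.4304e-5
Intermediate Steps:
N = -1581/5929 (N = 75*(1/147) + 94*(-1/121) = 25/49 - 94/121 = -1581/5929 ≈ -0.26666)
c(S, w) = -6*S*w
1/(c(N, -68) + o) = 1/(-6*(-1581/5929)*(-68) + 41254) = 1/(-645048/5929 + 41254) = 1/(243949918/5929) = 5929/243949918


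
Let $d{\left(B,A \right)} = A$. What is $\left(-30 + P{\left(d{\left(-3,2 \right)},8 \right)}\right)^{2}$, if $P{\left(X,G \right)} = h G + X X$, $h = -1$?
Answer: $1156$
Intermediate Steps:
$P{\left(X,G \right)} = X^{2} - G$ ($P{\left(X,G \right)} = - G + X X = - G + X^{2} = X^{2} - G$)
$\left(-30 + P{\left(d{\left(-3,2 \right)},8 \right)}\right)^{2} = \left(-30 + \left(2^{2} - 8\right)\right)^{2} = \left(-30 + \left(4 - 8\right)\right)^{2} = \left(-30 - 4\right)^{2} = \left(-34\right)^{2} = 1156$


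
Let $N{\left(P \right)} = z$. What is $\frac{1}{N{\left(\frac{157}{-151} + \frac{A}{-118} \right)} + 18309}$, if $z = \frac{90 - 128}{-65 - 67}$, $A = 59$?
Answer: $\frac{66}{1208413} \approx 5.4617 \cdot 10^{-5}$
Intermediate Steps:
$z = \frac{19}{66}$ ($z = - \frac{38}{-132} = \left(-38\right) \left(- \frac{1}{132}\right) = \frac{19}{66} \approx 0.28788$)
$N{\left(P \right)} = \frac{19}{66}$
$\frac{1}{N{\left(\frac{157}{-151} + \frac{A}{-118} \right)} + 18309} = \frac{1}{\frac{19}{66} + 18309} = \frac{1}{\frac{1208413}{66}} = \frac{66}{1208413}$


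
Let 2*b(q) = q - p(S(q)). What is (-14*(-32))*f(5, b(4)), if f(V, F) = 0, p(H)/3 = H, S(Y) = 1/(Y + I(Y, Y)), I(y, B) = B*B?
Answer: 0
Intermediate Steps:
I(y, B) = B**2
S(Y) = 1/(Y + Y**2)
p(H) = 3*H
b(q) = q/2 - 3/(2*q*(1 + q)) (b(q) = (q - 3*1/(q*(1 + q)))/2 = (q - 3/(q*(1 + q)))/2 = q/2 - 3/(2*q*(1 + q)))
(-14*(-32))*f(5, b(4)) = -14*(-32)*0 = 448*0 = 0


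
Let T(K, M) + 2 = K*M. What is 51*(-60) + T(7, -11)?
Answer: -3139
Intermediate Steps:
T(K, M) = -2 + K*M
51*(-60) + T(7, -11) = 51*(-60) + (-2 + 7*(-11)) = -3060 + (-2 - 77) = -3060 - 79 = -3139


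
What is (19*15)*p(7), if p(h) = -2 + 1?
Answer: -285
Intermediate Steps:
p(h) = -1
(19*15)*p(7) = (19*15)*(-1) = 285*(-1) = -285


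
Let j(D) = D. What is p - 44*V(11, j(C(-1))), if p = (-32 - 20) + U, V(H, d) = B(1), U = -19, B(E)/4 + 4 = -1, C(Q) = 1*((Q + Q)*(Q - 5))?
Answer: 809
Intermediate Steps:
C(Q) = 2*Q*(-5 + Q) (C(Q) = 1*((2*Q)*(-5 + Q)) = 1*(2*Q*(-5 + Q)) = 2*Q*(-5 + Q))
B(E) = -20 (B(E) = -16 + 4*(-1) = -16 - 4 = -20)
V(H, d) = -20
p = -71 (p = (-32 - 20) - 19 = -52 - 19 = -71)
p - 44*V(11, j(C(-1))) = -71 - 44*(-20) = -71 + 880 = 809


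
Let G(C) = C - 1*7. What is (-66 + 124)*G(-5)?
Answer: -696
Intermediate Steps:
G(C) = -7 + C (G(C) = C - 7 = -7 + C)
(-66 + 124)*G(-5) = (-66 + 124)*(-7 - 5) = 58*(-12) = -696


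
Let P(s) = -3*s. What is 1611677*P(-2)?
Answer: 9670062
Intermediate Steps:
1611677*P(-2) = 1611677*(-3*(-2)) = 1611677*6 = 9670062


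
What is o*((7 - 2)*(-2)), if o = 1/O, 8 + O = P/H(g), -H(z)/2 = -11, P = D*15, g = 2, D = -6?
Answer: 110/133 ≈ 0.82707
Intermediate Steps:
P = -90 (P = -6*15 = -90)
H(z) = 22 (H(z) = -2*(-11) = 22)
O = -133/11 (O = -8 - 90/22 = -8 - 90*1/22 = -8 - 45/11 = -133/11 ≈ -12.091)
o = -11/133 (o = 1/(-133/11) = -11/133 ≈ -0.082707)
o*((7 - 2)*(-2)) = -11*(7 - 2)*(-2)/133 = -55*(-2)/133 = -11/133*(-10) = 110/133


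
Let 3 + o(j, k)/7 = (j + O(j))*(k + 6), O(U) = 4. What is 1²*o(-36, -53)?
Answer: 10507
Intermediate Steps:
o(j, k) = -21 + 7*(4 + j)*(6 + k) (o(j, k) = -21 + 7*((j + 4)*(k + 6)) = -21 + 7*((4 + j)*(6 + k)) = -21 + 7*(4 + j)*(6 + k))
1²*o(-36, -53) = 1²*(147 + 28*(-53) + 42*(-36) + 7*(-36)*(-53)) = 1*(147 - 1484 - 1512 + 13356) = 1*10507 = 10507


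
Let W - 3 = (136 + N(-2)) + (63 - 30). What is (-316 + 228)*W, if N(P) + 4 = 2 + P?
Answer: -14784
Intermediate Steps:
N(P) = -2 + P (N(P) = -4 + (2 + P) = -2 + P)
W = 168 (W = 3 + ((136 + (-2 - 2)) + (63 - 30)) = 3 + ((136 - 4) + 33) = 3 + (132 + 33) = 3 + 165 = 168)
(-316 + 228)*W = (-316 + 228)*168 = -88*168 = -14784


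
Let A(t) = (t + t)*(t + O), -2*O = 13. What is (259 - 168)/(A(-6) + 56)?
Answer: 91/206 ≈ 0.44175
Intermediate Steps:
O = -13/2 (O = -½*13 = -13/2 ≈ -6.5000)
A(t) = 2*t*(-13/2 + t) (A(t) = (t + t)*(t - 13/2) = (2*t)*(-13/2 + t) = 2*t*(-13/2 + t))
(259 - 168)/(A(-6) + 56) = (259 - 168)/(-6*(-13 + 2*(-6)) + 56) = 91/(-6*(-13 - 12) + 56) = 91/(-6*(-25) + 56) = 91/(150 + 56) = 91/206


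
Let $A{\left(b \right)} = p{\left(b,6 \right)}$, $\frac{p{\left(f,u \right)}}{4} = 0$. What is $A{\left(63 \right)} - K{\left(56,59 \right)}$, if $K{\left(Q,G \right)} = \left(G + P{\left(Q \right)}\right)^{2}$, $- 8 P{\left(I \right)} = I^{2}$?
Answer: $-110889$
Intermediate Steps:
$p{\left(f,u \right)} = 0$ ($p{\left(f,u \right)} = 4 \cdot 0 = 0$)
$P{\left(I \right)} = - \frac{I^{2}}{8}$
$A{\left(b \right)} = 0$
$K{\left(Q,G \right)} = \left(G - \frac{Q^{2}}{8}\right)^{2}$
$A{\left(63 \right)} - K{\left(56,59 \right)} = 0 - \frac{\left(- 56^{2} + 8 \cdot 59\right)^{2}}{64} = 0 - \frac{\left(\left(-1\right) 3136 + 472\right)^{2}}{64} = 0 - \frac{\left(-3136 + 472\right)^{2}}{64} = 0 - \frac{\left(-2664\right)^{2}}{64} = 0 - \frac{1}{64} \cdot 7096896 = 0 - 110889 = -110889$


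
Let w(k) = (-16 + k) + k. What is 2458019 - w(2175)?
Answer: 2453685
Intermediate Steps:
w(k) = -16 + 2*k
2458019 - w(2175) = 2458019 - (-16 + 2*2175) = 2458019 - (-16 + 4350) = 2458019 - 1*4334 = 2458019 - 4334 = 2453685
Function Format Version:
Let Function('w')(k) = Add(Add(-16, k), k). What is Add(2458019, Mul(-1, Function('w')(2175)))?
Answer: 2453685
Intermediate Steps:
Function('w')(k) = Add(-16, Mul(2, k))
Add(2458019, Mul(-1, Function('w')(2175))) = Add(2458019, Mul(-1, Add(-16, Mul(2, 2175)))) = Add(2458019, Mul(-1, Add(-16, 4350))) = Add(2458019, Mul(-1, 4334)) = Add(2458019, -4334) = 2453685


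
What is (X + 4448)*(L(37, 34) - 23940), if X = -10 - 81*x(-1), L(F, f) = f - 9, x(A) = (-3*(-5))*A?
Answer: -135191495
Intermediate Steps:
x(A) = 15*A
L(F, f) = -9 + f
X = 1205 (X = -10 - 1215*(-1) = -10 - 81*(-15) = -10 + 1215 = 1205)
(X + 4448)*(L(37, 34) - 23940) = (1205 + 4448)*((-9 + 34) - 23940) = 5653*(25 - 23940) = 5653*(-23915) = -135191495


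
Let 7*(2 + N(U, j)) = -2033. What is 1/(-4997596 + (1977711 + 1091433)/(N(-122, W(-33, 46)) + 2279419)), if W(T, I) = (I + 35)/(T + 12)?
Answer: -68179/340731005872 ≈ -2.0010e-7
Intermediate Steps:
W(T, I) = (35 + I)/(12 + T)
N(U, j) = -2047/7 (N(U, j) = -2 + (1/7)*(-2033) = -2 - 2033/7 = -2047/7)
1/(-4997596 + (1977711 + 1091433)/(N(-122, W(-33, 46)) + 2279419)) = 1/(-4997596 + (1977711 + 1091433)/(-2047/7 + 2279419)) = 1/(-4997596 + 3069144/(15953886/7)) = 1/(-4997596 + 3069144*(7/15953886)) = 1/(-4997596 + 91812/68179) = 1/(-340731005872/68179) = -68179/340731005872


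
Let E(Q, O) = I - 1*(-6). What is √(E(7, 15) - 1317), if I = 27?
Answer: 2*I*√321 ≈ 35.833*I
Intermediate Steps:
E(Q, O) = 33 (E(Q, O) = 27 - 1*(-6) = 27 + 6 = 33)
√(E(7, 15) - 1317) = √(33 - 1317) = √(-1284) = 2*I*√321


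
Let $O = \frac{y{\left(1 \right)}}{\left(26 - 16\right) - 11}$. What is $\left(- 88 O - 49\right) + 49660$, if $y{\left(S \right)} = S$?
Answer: $49699$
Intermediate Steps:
$O = -1$ ($O = 1 \frac{1}{\left(26 - 16\right) - 11} = 1 \frac{1}{10 - 11} = 1 \frac{1}{-1} = 1 \left(-1\right) = -1$)
$\left(- 88 O - 49\right) + 49660 = \left(\left(-88\right) \left(-1\right) - 49\right) + 49660 = \left(88 - 49\right) + 49660 = 39 + 49660 = 49699$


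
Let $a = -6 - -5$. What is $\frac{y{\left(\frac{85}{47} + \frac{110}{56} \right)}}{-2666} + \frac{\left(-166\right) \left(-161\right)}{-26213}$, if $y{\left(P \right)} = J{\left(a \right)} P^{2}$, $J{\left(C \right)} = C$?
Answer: $- \frac{122751182932771}{121028778780448} \approx -1.0142$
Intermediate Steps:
$a = -1$ ($a = -6 + 5 = -1$)
$y{\left(P \right)} = - P^{2}$
$\frac{y{\left(\frac{85}{47} + \frac{110}{56} \right)}}{-2666} + \frac{\left(-166\right) \left(-161\right)}{-26213} = \frac{\left(-1\right) \left(\frac{85}{47} + \frac{110}{56}\right)^{2}}{-2666} + \frac{\left(-166\right) \left(-161\right)}{-26213} = - \left(85 \cdot \frac{1}{47} + 110 \cdot \frac{1}{56}\right)^{2} \left(- \frac{1}{2666}\right) + 26726 \left(- \frac{1}{26213}\right) = - \left(\frac{85}{47} + \frac{55}{28}\right)^{2} \left(- \frac{1}{2666}\right) - \frac{26726}{26213} = - \left(\frac{4965}{1316}\right)^{2} \left(- \frac{1}{2666}\right) - \frac{26726}{26213} = \left(-1\right) \frac{24651225}{1731856} \left(- \frac{1}{2666}\right) - \frac{26726}{26213} = \left(- \frac{24651225}{1731856}\right) \left(- \frac{1}{2666}\right) - \frac{26726}{26213} = \frac{24651225}{4617128096} - \frac{26726}{26213} = - \frac{122751182932771}{121028778780448}$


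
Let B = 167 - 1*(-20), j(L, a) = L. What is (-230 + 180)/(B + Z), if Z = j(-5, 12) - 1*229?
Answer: 50/47 ≈ 1.0638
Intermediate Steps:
B = 187 (B = 167 + 20 = 187)
Z = -234 (Z = -5 - 1*229 = -5 - 229 = -234)
(-230 + 180)/(B + Z) = (-230 + 180)/(187 - 234) = -50/(-47) = -50*(-1/47) = 50/47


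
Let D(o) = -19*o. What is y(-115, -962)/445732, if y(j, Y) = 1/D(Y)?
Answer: 1/8147089496 ≈ 1.2274e-10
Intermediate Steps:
y(j, Y) = -1/(19*Y) (y(j, Y) = 1/(-19*Y) = -1/(19*Y))
y(-115, -962)/445732 = -1/19/(-962)/445732 = -1/19*(-1/962)*(1/445732) = (1/18278)*(1/445732) = 1/8147089496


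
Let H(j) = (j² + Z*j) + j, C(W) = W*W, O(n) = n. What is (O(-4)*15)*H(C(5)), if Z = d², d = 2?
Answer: -45000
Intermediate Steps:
Z = 4 (Z = 2² = 4)
C(W) = W²
H(j) = j² + 5*j (H(j) = (j² + 4*j) + j = j² + 5*j)
(O(-4)*15)*H(C(5)) = (-4*15)*(5²*(5 + 5²)) = -1500*(5 + 25) = -1500*30 = -60*750 = -45000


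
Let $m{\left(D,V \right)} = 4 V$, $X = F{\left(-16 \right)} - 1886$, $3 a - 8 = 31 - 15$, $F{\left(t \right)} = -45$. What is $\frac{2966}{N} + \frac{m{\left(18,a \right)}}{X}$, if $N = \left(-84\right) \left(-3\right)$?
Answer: $\frac{2859641}{243306} \approx 11.753$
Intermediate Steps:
$N = 252$
$a = 8$ ($a = \frac{8}{3} + \frac{31 - 15}{3} = \frac{8}{3} + \frac{1}{3} \cdot 16 = \frac{8}{3} + \frac{16}{3} = 8$)
$X = -1931$ ($X = -45 - 1886 = -1931$)
$\frac{2966}{N} + \frac{m{\left(18,a \right)}}{X} = \frac{2966}{252} + \frac{4 \cdot 8}{-1931} = 2966 \cdot \frac{1}{252} + 32 \left(- \frac{1}{1931}\right) = \frac{1483}{126} - \frac{32}{1931} = \frac{2859641}{243306}$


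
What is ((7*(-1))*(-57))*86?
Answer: 34314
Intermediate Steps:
((7*(-1))*(-57))*86 = -7*(-57)*86 = 399*86 = 34314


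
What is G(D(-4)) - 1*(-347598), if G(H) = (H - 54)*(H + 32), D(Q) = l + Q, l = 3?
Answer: 345893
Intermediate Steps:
D(Q) = 3 + Q
G(H) = (-54 + H)*(32 + H)
G(D(-4)) - 1*(-347598) = (-1728 + (3 - 4)² - 22*(3 - 4)) - 1*(-347598) = (-1728 + (-1)² - 22*(-1)) + 347598 = (-1728 + 1 + 22) + 347598 = -1705 + 347598 = 345893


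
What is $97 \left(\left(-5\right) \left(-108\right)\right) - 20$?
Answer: $52360$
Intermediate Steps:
$97 \left(\left(-5\right) \left(-108\right)\right) - 20 = 97 \cdot 540 + \left(-50 + 30\right) = 52380 - 20 = 52360$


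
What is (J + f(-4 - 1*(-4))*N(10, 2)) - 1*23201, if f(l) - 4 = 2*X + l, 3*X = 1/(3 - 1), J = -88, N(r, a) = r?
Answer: -69737/3 ≈ -23246.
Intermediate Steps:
X = ⅙ (X = 1/(3*(3 - 1)) = (⅓)/2 = (⅓)*(½) = ⅙ ≈ 0.16667)
f(l) = 13/3 + l (f(l) = 4 + (2*(⅙) + l) = 4 + (⅓ + l) = 13/3 + l)
(J + f(-4 - 1*(-4))*N(10, 2)) - 1*23201 = (-88 + (13/3 + (-4 - 1*(-4)))*10) - 1*23201 = (-88 + (13/3 + (-4 + 4))*10) - 23201 = (-88 + (13/3 + 0)*10) - 23201 = (-88 + (13/3)*10) - 23201 = (-88 + 130/3) - 23201 = -134/3 - 23201 = -69737/3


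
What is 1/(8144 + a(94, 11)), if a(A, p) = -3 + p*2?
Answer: 1/8163 ≈ 0.00012250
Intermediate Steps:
a(A, p) = -3 + 2*p
1/(8144 + a(94, 11)) = 1/(8144 + (-3 + 2*11)) = 1/(8144 + (-3 + 22)) = 1/(8144 + 19) = 1/8163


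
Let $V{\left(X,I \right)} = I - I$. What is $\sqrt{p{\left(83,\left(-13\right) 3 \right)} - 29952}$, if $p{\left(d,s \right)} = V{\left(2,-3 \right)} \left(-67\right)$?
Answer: $48 i \sqrt{13} \approx 173.07 i$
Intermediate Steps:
$V{\left(X,I \right)} = 0$
$p{\left(d,s \right)} = 0$ ($p{\left(d,s \right)} = 0 \left(-67\right) = 0$)
$\sqrt{p{\left(83,\left(-13\right) 3 \right)} - 29952} = \sqrt{0 - 29952} = \sqrt{-29952} = 48 i \sqrt{13}$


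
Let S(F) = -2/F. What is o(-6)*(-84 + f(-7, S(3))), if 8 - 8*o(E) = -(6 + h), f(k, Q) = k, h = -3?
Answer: -1001/8 ≈ -125.13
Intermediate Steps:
o(E) = 11/8 (o(E) = 1 - (-1)*(6 - 3)/8 = 1 - (-1)*3/8 = 1 - 1/8*(-3) = 1 + 3/8 = 11/8)
o(-6)*(-84 + f(-7, S(3))) = 11*(-84 - 7)/8 = (11/8)*(-91) = -1001/8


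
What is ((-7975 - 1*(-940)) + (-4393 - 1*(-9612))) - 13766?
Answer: -15582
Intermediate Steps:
((-7975 - 1*(-940)) + (-4393 - 1*(-9612))) - 13766 = ((-7975 + 940) + (-4393 + 9612)) - 13766 = (-7035 + 5219) - 13766 = -1816 - 13766 = -15582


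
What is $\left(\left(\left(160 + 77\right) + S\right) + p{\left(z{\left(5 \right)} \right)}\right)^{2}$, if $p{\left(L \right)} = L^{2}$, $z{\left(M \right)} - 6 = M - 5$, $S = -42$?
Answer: $53361$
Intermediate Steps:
$z{\left(M \right)} = 1 + M$ ($z{\left(M \right)} = 6 + \left(M - 5\right) = 6 + \left(-5 + M\right) = 1 + M$)
$\left(\left(\left(160 + 77\right) + S\right) + p{\left(z{\left(5 \right)} \right)}\right)^{2} = \left(\left(\left(160 + 77\right) - 42\right) + \left(1 + 5\right)^{2}\right)^{2} = \left(\left(237 - 42\right) + 6^{2}\right)^{2} = \left(195 + 36\right)^{2} = 231^{2} = 53361$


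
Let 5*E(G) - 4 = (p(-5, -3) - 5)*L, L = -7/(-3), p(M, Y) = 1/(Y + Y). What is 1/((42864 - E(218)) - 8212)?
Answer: 18/623765 ≈ 2.8857e-5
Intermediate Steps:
p(M, Y) = 1/(2*Y)
L = 7/3 (L = -7*(-⅓) = 7/3 ≈ 2.3333)
E(G) = -29/18 (E(G) = ⅘ + (((½)/(-3) - 5)*(7/3))/5 = ⅘ + (((½)*(-⅓) - 5)*(7/3))/5 = ⅘ + ((-⅙ - 5)*(7/3))/5 = ⅘ + (-31/6*7/3)/5 = ⅘ + (⅕)*(-217/18) = ⅘ - 217/90 = -29/18)
1/((42864 - E(218)) - 8212) = 1/((42864 - 1*(-29/18)) - 8212) = 1/((42864 + 29/18) - 8212) = 1/(771581/18 - 8212) = 1/(623765/18) = 18/623765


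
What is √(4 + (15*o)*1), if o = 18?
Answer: √274 ≈ 16.553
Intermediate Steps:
√(4 + (15*o)*1) = √(4 + (15*18)*1) = √(4 + 270*1) = √(4 + 270) = √274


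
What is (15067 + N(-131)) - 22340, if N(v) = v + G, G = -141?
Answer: -7545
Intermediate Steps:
N(v) = -141 + v (N(v) = v - 141 = -141 + v)
(15067 + N(-131)) - 22340 = (15067 + (-141 - 131)) - 22340 = (15067 - 272) - 22340 = 14795 - 22340 = -7545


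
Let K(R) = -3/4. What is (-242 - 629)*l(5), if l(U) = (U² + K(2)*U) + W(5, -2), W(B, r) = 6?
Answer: -94939/4 ≈ -23735.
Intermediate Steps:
K(R) = -¾ (K(R) = -3*¼ = -¾)
l(U) = 6 + U² - 3*U/4 (l(U) = (U² - 3*U/4) + 6 = 6 + U² - 3*U/4)
(-242 - 629)*l(5) = (-242 - 629)*(6 + 5² - ¾*5) = -871*(6 + 25 - 15/4) = -871*109/4 = -94939/4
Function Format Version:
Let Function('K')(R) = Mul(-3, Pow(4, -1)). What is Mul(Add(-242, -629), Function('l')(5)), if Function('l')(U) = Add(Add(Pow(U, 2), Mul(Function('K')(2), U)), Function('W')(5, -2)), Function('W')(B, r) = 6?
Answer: Rational(-94939, 4) ≈ -23735.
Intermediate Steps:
Function('K')(R) = Rational(-3, 4) (Function('K')(R) = Mul(-3, Rational(1, 4)) = Rational(-3, 4))
Function('l')(U) = Add(6, Pow(U, 2), Mul(Rational(-3, 4), U)) (Function('l')(U) = Add(Add(Pow(U, 2), Mul(Rational(-3, 4), U)), 6) = Add(6, Pow(U, 2), Mul(Rational(-3, 4), U)))
Mul(Add(-242, -629), Function('l')(5)) = Mul(Add(-242, -629), Add(6, Pow(5, 2), Mul(Rational(-3, 4), 5))) = Mul(-871, Add(6, 25, Rational(-15, 4))) = Mul(-871, Rational(109, 4)) = Rational(-94939, 4)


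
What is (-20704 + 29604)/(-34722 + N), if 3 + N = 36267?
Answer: 4450/771 ≈ 5.7717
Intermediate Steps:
N = 36264 (N = -3 + 36267 = 36264)
(-20704 + 29604)/(-34722 + N) = (-20704 + 29604)/(-34722 + 36264) = 8900/1542 = 8900*(1/1542) = 4450/771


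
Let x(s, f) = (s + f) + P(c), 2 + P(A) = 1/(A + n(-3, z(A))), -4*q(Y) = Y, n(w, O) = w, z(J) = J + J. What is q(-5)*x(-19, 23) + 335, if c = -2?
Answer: 1349/4 ≈ 337.25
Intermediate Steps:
z(J) = 2*J
q(Y) = -Y/4
P(A) = -2 + 1/(-3 + A) (P(A) = -2 + 1/(A - 3) = -2 + 1/(-3 + A))
x(s, f) = -11/5 + f + s (x(s, f) = (s + f) + (7 - 2*(-2))/(-3 - 2) = (f + s) + (7 + 4)/(-5) = (f + s) - 1/5*11 = (f + s) - 11/5 = -11/5 + f + s)
q(-5)*x(-19, 23) + 335 = (-1/4*(-5))*(-11/5 + 23 - 19) + 335 = (5/4)*(9/5) + 335 = 9/4 + 335 = 1349/4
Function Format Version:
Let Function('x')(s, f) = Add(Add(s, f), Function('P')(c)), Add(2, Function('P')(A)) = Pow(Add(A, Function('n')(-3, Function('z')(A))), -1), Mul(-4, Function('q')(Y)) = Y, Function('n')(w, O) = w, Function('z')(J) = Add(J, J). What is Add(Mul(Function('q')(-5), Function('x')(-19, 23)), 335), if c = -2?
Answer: Rational(1349, 4) ≈ 337.25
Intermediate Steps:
Function('z')(J) = Mul(2, J)
Function('q')(Y) = Mul(Rational(-1, 4), Y)
Function('P')(A) = Add(-2, Pow(Add(-3, A), -1)) (Function('P')(A) = Add(-2, Pow(Add(A, -3), -1)) = Add(-2, Pow(Add(-3, A), -1)))
Function('x')(s, f) = Add(Rational(-11, 5), f, s) (Function('x')(s, f) = Add(Add(s, f), Mul(Pow(Add(-3, -2), -1), Add(7, Mul(-2, -2)))) = Add(Add(f, s), Mul(Pow(-5, -1), Add(7, 4))) = Add(Add(f, s), Mul(Rational(-1, 5), 11)) = Add(Add(f, s), Rational(-11, 5)) = Add(Rational(-11, 5), f, s))
Add(Mul(Function('q')(-5), Function('x')(-19, 23)), 335) = Add(Mul(Mul(Rational(-1, 4), -5), Add(Rational(-11, 5), 23, -19)), 335) = Add(Mul(Rational(5, 4), Rational(9, 5)), 335) = Add(Rational(9, 4), 335) = Rational(1349, 4)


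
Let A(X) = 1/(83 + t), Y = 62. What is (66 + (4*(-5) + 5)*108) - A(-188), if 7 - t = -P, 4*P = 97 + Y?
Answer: -806530/519 ≈ -1554.0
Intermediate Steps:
P = 159/4 (P = (97 + 62)/4 = (¼)*159 = 159/4 ≈ 39.750)
t = 187/4 (t = 7 - (-1)*159/4 = 7 - 1*(-159/4) = 7 + 159/4 = 187/4 ≈ 46.750)
A(X) = 4/519 (A(X) = 1/(83 + 187/4) = 1/(519/4) = 4/519)
(66 + (4*(-5) + 5)*108) - A(-188) = (66 + (4*(-5) + 5)*108) - 1*4/519 = (66 + (-20 + 5)*108) - 4/519 = (66 - 15*108) - 4/519 = (66 - 1620) - 4/519 = -1554 - 4/519 = -806530/519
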